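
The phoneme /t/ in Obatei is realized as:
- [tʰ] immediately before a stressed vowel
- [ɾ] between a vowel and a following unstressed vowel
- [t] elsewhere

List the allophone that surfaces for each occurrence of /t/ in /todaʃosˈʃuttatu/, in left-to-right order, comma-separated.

[t], [t], [t], [ɾ]

Occurrence 1 (position 1): no conditioning environment matches → elsewhere allophone [t].
Occurrence 2 (position 10): no conditioning environment matches → elsewhere allophone [t].
Occurrence 3 (position 11): no conditioning environment matches → elsewhere allophone [t].
Occurrence 4 (position 13): between a vowel and an unstressed vowel → [ɾ].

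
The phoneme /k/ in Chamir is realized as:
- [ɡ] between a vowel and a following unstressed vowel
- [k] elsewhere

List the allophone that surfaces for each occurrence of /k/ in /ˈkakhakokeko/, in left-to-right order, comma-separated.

[k], [k], [ɡ], [ɡ], [ɡ]

Occurrence 1 (position 1): no conditioning environment matches → elsewhere allophone [k].
Occurrence 2 (position 3): no conditioning environment matches → elsewhere allophone [k].
Occurrence 3 (position 6): between a vowel and a following unstressed vowel → [ɡ].
Occurrence 4 (position 8): between a vowel and a following unstressed vowel → [ɡ].
Occurrence 5 (position 10): between a vowel and a following unstressed vowel → [ɡ].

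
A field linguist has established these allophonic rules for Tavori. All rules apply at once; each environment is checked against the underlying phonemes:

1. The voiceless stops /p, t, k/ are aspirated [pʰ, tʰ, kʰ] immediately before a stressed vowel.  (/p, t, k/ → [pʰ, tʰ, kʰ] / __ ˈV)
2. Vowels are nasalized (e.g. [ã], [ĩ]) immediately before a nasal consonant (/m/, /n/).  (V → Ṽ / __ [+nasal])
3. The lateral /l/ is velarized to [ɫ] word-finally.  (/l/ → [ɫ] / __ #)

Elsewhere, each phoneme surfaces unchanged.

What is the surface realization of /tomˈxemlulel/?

/t/ — word-initial; rule 1 does not apply here → [t].
/o/ — between /t/ and /m/, before a nasal consonant — surfaces as [õ] (rule 2).
/m/ (between /o/ and /x/): no rule targets it → [m].
/x/ (between /m/ and /e/) is unaffected → [x].
/e/ (between /x/ and /m/) occurs before a nasal consonant → [ẽ] by rule 2.
/m/ (between /e/ and /l/) is unaffected → [m].
/l/ — between /m/ and /u/; rule 3 does not apply here → [l].
/u/ (between /l/ and /l/) fails the environment for rule 2, so it stays [u].
/l/ (between /u/ and /e/) fails the environment for rule 3, so it stays [l].
/e/ (between /l/ and /l/): rule 2 targets it, but not before a nasal consonant → unchanged [e].
/l/ (word-final): word-finally, so rule 3 applies → [ɫ].

[tõmˈxẽmluleɫ]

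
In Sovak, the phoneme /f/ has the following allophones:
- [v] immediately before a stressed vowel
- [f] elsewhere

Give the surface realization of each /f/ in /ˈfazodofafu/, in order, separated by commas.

[v], [f], [f]

Occurrence 1 (position 1): immediately before a stressed vowel → [v].
Occurrence 2 (position 7): no conditioning environment matches → elsewhere allophone [f].
Occurrence 3 (position 9): no conditioning environment matches → elsewhere allophone [f].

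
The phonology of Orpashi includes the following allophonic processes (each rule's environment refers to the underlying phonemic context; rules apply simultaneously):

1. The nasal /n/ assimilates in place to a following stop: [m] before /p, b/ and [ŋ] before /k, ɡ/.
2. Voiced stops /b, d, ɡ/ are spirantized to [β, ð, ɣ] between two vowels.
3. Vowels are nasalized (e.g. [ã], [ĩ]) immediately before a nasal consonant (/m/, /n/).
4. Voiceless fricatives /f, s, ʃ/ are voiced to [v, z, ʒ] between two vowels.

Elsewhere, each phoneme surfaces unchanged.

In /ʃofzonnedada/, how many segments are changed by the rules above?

Segments that undergo a rule: /o/ → [õ] (rule 3); /d/ → [ð] (rule 2); /d/ → [ð] (rule 2).
All other segments surface unchanged.

3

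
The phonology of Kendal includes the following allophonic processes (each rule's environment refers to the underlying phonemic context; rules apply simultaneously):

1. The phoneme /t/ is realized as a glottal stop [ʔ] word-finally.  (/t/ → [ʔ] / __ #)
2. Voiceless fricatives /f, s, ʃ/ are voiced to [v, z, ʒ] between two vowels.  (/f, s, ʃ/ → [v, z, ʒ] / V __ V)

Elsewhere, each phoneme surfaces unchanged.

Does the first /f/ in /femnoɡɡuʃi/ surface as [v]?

No

/f/ (word-initial): rule 2 targets it, but not between two vowels → unchanged [f].
The actual realization is [f], not [v].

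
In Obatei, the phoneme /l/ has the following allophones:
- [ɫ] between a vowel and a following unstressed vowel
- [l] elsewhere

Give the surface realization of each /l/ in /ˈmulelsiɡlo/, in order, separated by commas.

[ɫ], [l], [l]

Occurrence 1 (position 3): between a vowel and a following unstressed vowel → [ɫ].
Occurrence 2 (position 5): no conditioning environment matches → elsewhere allophone [l].
Occurrence 3 (position 9): no conditioning environment matches → elsewhere allophone [l].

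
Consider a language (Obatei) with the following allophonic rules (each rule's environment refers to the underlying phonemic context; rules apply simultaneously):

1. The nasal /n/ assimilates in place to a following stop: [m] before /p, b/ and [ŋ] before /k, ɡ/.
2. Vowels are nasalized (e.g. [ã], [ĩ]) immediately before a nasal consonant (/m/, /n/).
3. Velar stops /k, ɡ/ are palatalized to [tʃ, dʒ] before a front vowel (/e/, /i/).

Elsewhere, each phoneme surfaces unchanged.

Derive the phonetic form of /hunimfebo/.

/u/ (between /h/ and /n/): before a nasal consonant, so rule 2 applies → [ũ].
/n/ (between /u/ and /i/) fails the environment for rule 1, so it stays [n].
/i/ (between /n/ and /m/): before a nasal consonant, so rule 2 applies → [ĩ].
/e/ (between /f/ and /b/) is in the target of rule 2 but the environment (before a nasal consonant) is not met → [e].
/o/ (word-final) fails the environment for rule 2, so it stays [o].

[hũnĩmfebo]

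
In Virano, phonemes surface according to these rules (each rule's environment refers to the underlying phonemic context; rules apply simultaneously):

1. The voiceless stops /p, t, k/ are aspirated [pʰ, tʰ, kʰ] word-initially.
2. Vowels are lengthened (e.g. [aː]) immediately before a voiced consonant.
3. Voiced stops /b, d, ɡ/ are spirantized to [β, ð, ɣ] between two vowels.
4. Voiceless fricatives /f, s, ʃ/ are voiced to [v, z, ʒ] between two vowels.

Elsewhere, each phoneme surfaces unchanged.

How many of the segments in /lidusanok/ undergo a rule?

4

Segments that undergo a rule: /i/ → [iː] (rule 2); /d/ → [ð] (rule 3); /s/ → [z] (rule 4); /a/ → [aː] (rule 2).
All other segments surface unchanged.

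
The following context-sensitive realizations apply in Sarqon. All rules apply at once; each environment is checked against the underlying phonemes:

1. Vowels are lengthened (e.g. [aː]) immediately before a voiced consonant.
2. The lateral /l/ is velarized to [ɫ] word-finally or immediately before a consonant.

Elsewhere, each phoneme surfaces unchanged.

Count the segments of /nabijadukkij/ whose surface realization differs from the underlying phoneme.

Segments that undergo a rule: /a/ → [aː] (rule 1); /i/ → [iː] (rule 1); /a/ → [aː] (rule 1); /i/ → [iː] (rule 1).
All other segments surface unchanged.

4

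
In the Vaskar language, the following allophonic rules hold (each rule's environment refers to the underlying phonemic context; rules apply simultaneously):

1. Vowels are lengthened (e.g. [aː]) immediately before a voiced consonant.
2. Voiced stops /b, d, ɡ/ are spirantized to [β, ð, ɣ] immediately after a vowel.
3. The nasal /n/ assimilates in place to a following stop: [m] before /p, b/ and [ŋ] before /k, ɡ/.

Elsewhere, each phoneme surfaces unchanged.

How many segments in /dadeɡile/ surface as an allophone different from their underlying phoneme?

Segments that undergo a rule: /a/ → [aː] (rule 1); /d/ → [ð] (rule 2); /e/ → [eː] (rule 1); /ɡ/ → [ɣ] (rule 2); /i/ → [iː] (rule 1).
All other segments surface unchanged.

5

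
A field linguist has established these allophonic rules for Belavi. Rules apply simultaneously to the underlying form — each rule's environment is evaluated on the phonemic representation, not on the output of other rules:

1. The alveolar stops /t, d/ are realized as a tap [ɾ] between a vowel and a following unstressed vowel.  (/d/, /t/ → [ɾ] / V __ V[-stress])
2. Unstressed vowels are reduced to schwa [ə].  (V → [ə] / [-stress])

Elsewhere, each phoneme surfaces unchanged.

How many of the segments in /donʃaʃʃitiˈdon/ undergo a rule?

Segments that undergo a rule: /o/ → [ə] (rule 2); /a/ → [ə] (rule 2); /i/ → [ə] (rule 2); /t/ → [ɾ] (rule 1); /i/ → [ə] (rule 2).
All other segments surface unchanged.

5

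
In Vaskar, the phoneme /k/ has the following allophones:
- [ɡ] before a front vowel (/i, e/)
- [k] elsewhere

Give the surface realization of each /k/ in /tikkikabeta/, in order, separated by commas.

Occurrence 1 (position 3): no conditioning environment matches → elsewhere allophone [k].
Occurrence 2 (position 4): before a front vowel (/i, e/) → [ɡ].
Occurrence 3 (position 6): no conditioning environment matches → elsewhere allophone [k].

[k], [ɡ], [k]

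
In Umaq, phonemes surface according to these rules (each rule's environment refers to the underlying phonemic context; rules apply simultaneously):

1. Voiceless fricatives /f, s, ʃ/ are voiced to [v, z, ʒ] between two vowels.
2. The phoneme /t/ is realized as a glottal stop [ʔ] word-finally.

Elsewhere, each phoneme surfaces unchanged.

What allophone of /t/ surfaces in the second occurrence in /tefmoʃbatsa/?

/t/ (between /a/ and /s/) fails the environment for rule 2, so it stays [t].

[t]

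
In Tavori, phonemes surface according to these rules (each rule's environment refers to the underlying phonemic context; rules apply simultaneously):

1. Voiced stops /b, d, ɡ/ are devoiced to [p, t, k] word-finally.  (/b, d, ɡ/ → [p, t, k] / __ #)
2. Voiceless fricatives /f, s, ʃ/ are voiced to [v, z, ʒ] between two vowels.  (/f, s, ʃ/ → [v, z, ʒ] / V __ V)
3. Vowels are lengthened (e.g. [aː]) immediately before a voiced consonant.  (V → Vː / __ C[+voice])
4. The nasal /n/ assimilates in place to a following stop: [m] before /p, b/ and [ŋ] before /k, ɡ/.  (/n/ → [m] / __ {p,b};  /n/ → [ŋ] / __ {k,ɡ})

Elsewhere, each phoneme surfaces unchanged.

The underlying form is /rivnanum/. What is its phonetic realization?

[riːvnaːnuːm]

/r/ (word-initial): no rule targets it → [r].
/i/ — between /r/ and /v/, before a voiced consonant — surfaces as [iː] (rule 3).
/v/ — not in any rule's target class → [v].
/n/ (between /v/ and /a/) is in the target of rule 4 but the environment (before a labial or velar stop) is not met → [n].
/a/ (between /n/ and /n/): before a voiced consonant, so rule 3 applies → [aː].
/n/ — between /a/ and /u/; rule 4 does not apply here → [n].
/u/ meets the environment for rule 3 (before a voiced consonant) → [uː].
/m/ stays [m].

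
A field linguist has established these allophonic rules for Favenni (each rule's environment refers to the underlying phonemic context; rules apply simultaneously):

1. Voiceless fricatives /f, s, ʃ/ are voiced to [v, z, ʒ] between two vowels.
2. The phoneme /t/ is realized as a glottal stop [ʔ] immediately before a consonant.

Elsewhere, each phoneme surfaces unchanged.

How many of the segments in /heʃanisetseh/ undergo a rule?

Segments that undergo a rule: /ʃ/ → [ʒ] (rule 1); /s/ → [z] (rule 1); /t/ → [ʔ] (rule 2).
All other segments surface unchanged.

3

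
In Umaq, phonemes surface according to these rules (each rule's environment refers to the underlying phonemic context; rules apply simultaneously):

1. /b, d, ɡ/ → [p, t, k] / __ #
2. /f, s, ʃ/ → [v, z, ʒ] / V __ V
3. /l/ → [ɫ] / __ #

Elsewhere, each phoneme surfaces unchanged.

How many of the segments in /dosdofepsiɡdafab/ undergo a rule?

Segments that undergo a rule: /f/ → [v] (rule 2); /f/ → [v] (rule 2); /b/ → [p] (rule 1).
All other segments surface unchanged.

3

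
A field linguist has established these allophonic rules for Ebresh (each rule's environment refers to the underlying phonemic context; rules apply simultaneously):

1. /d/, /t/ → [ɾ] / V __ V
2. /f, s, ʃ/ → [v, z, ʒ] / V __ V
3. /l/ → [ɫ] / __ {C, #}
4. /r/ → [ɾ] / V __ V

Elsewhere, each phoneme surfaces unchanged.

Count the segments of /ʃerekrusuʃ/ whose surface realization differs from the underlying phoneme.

2

Segments that undergo a rule: /r/ → [ɾ] (rule 4); /s/ → [z] (rule 2).
All other segments surface unchanged.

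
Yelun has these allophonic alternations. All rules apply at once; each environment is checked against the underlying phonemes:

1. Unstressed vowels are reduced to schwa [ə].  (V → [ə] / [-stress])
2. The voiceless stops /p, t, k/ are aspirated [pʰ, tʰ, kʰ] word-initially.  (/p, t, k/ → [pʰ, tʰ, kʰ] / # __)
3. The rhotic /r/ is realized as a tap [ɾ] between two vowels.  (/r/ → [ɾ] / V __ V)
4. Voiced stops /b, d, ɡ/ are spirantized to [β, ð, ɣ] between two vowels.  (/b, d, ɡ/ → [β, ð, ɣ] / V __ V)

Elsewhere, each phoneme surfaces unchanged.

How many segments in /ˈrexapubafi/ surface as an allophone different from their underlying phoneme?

Segments that undergo a rule: /a/ → [ə] (rule 1); /u/ → [ə] (rule 1); /b/ → [β] (rule 4); /a/ → [ə] (rule 1); /i/ → [ə] (rule 1).
All other segments surface unchanged.

5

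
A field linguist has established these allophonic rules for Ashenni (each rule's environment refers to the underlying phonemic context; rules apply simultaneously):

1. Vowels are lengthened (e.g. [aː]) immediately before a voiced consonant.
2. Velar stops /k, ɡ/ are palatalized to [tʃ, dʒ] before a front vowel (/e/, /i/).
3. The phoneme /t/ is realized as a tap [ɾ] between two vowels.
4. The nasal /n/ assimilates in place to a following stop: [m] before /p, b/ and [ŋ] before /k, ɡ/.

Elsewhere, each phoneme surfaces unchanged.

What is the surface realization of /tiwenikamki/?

/t/ — word-initial; rule 3 does not apply here → [t].
/i/ (between /t/ and /w/): before a voiced consonant, so rule 1 applies → [iː].
/w/ (between /i/ and /e/) is unaffected → [w].
/e/ (between /w/ and /n/): before a voiced consonant, so rule 1 applies → [eː].
/n/ (between /e/ and /i/): rule 4 targets it, but not before a labial or velar stop → unchanged [n].
/i/ (between /n/ and /k/): rule 1 targets it, but not before a voiced consonant → unchanged [i].
/k/ (between /i/ and /a/) is in the target of rule 2 but the environment (before a front vowel) is not met → [k].
Rule 1 applies to /a/ (between /k/ and /m/: before a voiced consonant) → [aː].
/m/ (between /a/ and /k/): no rule targets it → [m].
/k/ (between /m/ and /i/) occurs before a front vowel → [tʃ] by rule 2.
/i/ (word-final): rule 1 targets it, but not before a voiced consonant → unchanged [i].

[tiːweːnikaːmtʃi]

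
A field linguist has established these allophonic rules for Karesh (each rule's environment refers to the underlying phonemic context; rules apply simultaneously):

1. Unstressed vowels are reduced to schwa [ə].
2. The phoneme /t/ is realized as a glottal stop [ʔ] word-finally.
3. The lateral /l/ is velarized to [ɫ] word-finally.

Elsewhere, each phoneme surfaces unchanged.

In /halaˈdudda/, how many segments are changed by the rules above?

3

Segments that undergo a rule: /a/ → [ə] (rule 1); /a/ → [ə] (rule 1); /a/ → [ə] (rule 1).
All other segments surface unchanged.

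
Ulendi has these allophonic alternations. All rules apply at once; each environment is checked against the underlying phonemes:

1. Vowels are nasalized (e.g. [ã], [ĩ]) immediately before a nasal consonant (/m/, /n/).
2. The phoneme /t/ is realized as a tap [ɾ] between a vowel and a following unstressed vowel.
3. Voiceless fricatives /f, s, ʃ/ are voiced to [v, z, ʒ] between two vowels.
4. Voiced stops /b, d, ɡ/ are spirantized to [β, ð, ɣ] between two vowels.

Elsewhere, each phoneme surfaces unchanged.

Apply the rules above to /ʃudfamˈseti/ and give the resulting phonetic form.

/ʃ/ (word-initial) is in the target of rule 3 but the environment (between two vowels) is not met → [ʃ].
/u/ (between /ʃ/ and /d/): rule 1 targets it, but not before a nasal consonant → unchanged [u].
/d/ — between /u/ and /f/; rule 4 does not apply here → [d].
/f/ — between /d/ and /a/; rule 3 does not apply here → [f].
Rule 1 applies to /a/ (between /f/ and /m/: before a nasal consonant) → [ã].
/m/ (between /a/ and /s/): no rule targets it → [m].
/s/ — between /m/ and /e/; rule 3 does not apply here → [s].
/e/ — between /s/ and /t/; rule 1 does not apply here → [e].
Rule 2 applies to /t/ (between /e/ and /i/: between a vowel and a following unstressed vowel) → [ɾ].
/i/ (word-final) fails the environment for rule 1, so it stays [i].

[ʃudfãmˈseɾi]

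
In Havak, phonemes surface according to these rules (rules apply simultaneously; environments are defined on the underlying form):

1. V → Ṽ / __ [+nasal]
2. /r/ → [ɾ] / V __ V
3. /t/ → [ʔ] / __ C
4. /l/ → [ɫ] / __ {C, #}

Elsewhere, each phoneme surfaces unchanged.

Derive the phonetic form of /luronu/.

[luɾõnu]

/l/ (word-initial): rule 4 targets it, but not word-finally or immediately before a consonant → unchanged [l].
/u/ (between /l/ and /r/) fails the environment for rule 1, so it stays [u].
/r/ (between /u/ and /o/) occurs between two vowels → [ɾ] by rule 2.
/o/ (between /r/ and /n/): before a nasal consonant, so rule 1 applies → [õ].
/n/ — not in any rule's target class → [n].
/u/ (word-final) is in the target of rule 1 but the environment (before a nasal consonant) is not met → [u].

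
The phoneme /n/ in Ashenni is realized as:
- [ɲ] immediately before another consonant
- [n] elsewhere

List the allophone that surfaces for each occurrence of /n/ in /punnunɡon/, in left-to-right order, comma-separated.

Occurrence 1 (position 3): immediately before another consonant → [ɲ].
Occurrence 2 (position 4): no conditioning environment matches → elsewhere allophone [n].
Occurrence 3 (position 6): immediately before another consonant → [ɲ].
Occurrence 4 (position 9): no conditioning environment matches → elsewhere allophone [n].

[ɲ], [n], [ɲ], [n]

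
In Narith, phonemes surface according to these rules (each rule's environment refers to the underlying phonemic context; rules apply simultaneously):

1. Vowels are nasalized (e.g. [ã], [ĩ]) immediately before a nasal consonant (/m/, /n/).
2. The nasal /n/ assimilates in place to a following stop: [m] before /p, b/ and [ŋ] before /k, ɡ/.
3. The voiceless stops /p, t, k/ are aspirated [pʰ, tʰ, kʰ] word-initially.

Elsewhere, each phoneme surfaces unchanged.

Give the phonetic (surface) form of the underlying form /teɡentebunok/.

[tʰeɡẽntebũnok]

/t/ meets the environment for rule 3 (word-initially) → [tʰ].
/e/ (between /t/ and /ɡ/) fails the environment for rule 1, so it stays [e].
/ɡ/ (between /e/ and /e/): no rule targets it → [ɡ].
/e/ (between /ɡ/ and /n/): before a nasal consonant, so rule 1 applies → [ẽ].
/n/ (between /e/ and /t/): rule 2 targets it, but not before a labial or velar stop → unchanged [n].
/t/ (between /n/ and /e/) is in the target of rule 3 but the environment (word-initially) is not met → [t].
/e/ (between /t/ and /b/): rule 1 targets it, but not before a nasal consonant → unchanged [e].
/b/ — not in any rule's target class → [b].
/u/ — between /b/ and /n/, before a nasal consonant — surfaces as [ũ] (rule 1).
/n/ (between /u/ and /o/) is in the target of rule 2 but the environment (before a labial or velar stop) is not met → [n].
/o/ (between /n/ and /k/) is in the target of rule 1 but the environment (before a nasal consonant) is not met → [o].
/k/ — word-final; rule 3 does not apply here → [k].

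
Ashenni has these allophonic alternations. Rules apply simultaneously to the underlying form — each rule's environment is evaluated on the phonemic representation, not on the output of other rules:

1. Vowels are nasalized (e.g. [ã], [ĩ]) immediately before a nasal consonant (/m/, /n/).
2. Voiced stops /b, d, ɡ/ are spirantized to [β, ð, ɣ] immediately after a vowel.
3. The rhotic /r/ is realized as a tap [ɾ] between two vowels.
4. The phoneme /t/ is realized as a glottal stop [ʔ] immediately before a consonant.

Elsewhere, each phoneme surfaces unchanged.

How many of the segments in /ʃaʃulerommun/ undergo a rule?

Segments that undergo a rule: /r/ → [ɾ] (rule 3); /o/ → [õ] (rule 1); /u/ → [ũ] (rule 1).
All other segments surface unchanged.

3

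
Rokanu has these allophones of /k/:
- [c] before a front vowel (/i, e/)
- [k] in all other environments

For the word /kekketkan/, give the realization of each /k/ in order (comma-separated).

Occurrence 1 (position 1): before a front vowel → [c].
Occurrence 2 (position 3): no conditioning environment matches → elsewhere allophone [k].
Occurrence 3 (position 4): before a front vowel → [c].
Occurrence 4 (position 7): no conditioning environment matches → elsewhere allophone [k].

[c], [k], [c], [k]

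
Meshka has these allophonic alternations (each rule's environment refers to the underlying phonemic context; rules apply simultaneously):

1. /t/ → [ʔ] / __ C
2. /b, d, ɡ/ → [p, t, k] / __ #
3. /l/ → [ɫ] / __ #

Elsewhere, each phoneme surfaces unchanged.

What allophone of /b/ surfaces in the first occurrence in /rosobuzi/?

/b/ (between /o/ and /u/) is in the target of rule 2 but the environment (word-finally) is not met → [b].

[b]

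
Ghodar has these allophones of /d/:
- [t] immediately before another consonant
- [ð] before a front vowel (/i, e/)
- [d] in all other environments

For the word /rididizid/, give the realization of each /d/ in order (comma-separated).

Occurrence 1 (position 3): before a front vowel (/i, e/) → [ð].
Occurrence 2 (position 5): before a front vowel (/i, e/) → [ð].
Occurrence 3 (position 9): no conditioning environment matches → elsewhere allophone [d].

[ð], [ð], [d]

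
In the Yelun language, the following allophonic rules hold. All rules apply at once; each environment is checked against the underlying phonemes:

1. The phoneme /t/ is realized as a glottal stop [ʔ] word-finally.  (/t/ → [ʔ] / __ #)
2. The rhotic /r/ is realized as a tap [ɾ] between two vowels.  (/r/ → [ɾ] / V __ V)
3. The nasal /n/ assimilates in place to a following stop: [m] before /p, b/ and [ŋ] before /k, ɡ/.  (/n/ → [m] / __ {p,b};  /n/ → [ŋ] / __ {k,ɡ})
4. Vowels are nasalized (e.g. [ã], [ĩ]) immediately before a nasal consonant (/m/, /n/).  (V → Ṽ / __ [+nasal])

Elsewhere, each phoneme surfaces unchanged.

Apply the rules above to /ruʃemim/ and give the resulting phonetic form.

/r/ (word-initial): rule 2 targets it, but not between two vowels → unchanged [r].
/u/ (between /r/ and /ʃ/) fails the environment for rule 4, so it stays [u].
/ʃ/ (between /u/ and /e/) is unaffected → [ʃ].
/e/ (between /ʃ/ and /m/): before a nasal consonant, so rule 4 applies → [ẽ].
/m/ stays [m].
/i/ (between /m/ and /m/): before a nasal consonant, so rule 4 applies → [ĩ].
/m/ (word-final): no rule targets it → [m].

[ruʃẽmĩm]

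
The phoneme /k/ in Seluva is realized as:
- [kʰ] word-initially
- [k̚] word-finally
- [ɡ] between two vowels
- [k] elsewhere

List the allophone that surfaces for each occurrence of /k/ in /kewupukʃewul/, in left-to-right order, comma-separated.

[kʰ], [k]

Occurrence 1 (position 1): word-initially → [kʰ].
Occurrence 2 (position 7): no conditioning environment matches → elsewhere allophone [k].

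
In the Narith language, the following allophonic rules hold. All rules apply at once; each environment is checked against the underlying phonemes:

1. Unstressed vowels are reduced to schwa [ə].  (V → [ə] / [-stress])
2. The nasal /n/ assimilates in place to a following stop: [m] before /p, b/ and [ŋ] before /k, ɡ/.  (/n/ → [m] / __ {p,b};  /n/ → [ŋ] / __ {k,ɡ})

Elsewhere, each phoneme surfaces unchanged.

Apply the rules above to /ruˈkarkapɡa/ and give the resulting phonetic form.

[rəˈkarkəpɡə]

/r/ (word-initial) is unaffected → [r].
/u/ meets the environment for rule 1 (in an unstressed syllable) → [ə].
/k/ — not in any rule's target class → [k].
/a/ (between /k/ and /r/) fails the environment for rule 1, so it stays [a].
/r/ (between /a/ and /k/): no rule targets it → [r].
/k/ (between /r/ and /a/) is unaffected → [k].
/a/ — between /k/ and /p/, in an unstressed syllable — surfaces as [ə] (rule 1).
/p/ stays [p].
/ɡ/ stays [ɡ].
Rule 1 applies to /a/ (word-final: in an unstressed syllable) → [ə].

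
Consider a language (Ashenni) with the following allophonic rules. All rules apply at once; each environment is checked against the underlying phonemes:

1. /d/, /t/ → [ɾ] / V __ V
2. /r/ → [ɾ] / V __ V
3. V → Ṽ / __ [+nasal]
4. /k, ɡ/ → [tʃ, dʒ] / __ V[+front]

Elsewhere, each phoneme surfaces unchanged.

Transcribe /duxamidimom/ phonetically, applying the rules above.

/d/ (word-initial) fails the environment for rule 1, so it stays [d].
/u/ (between /d/ and /x/) fails the environment for rule 3, so it stays [u].
/a/ (between /x/ and /m/): before a nasal consonant, so rule 3 applies → [ã].
/i/ (between /m/ and /d/) fails the environment for rule 3, so it stays [i].
Rule 1 applies to /d/ (between /i/ and /i/: between two vowels) → [ɾ].
Rule 3 applies to /i/ (between /d/ and /m/: before a nasal consonant) → [ĩ].
/o/ meets the environment for rule 3 (before a nasal consonant) → [õ].

[duxãmiɾĩmõm]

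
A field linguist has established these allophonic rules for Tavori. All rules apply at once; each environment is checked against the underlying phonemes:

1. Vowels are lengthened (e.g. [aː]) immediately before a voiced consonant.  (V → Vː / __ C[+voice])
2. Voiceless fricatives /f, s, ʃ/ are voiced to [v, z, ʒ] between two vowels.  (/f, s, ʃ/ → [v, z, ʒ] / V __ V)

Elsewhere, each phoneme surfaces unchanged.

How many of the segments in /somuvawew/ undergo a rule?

4

Segments that undergo a rule: /o/ → [oː] (rule 1); /u/ → [uː] (rule 1); /a/ → [aː] (rule 1); /e/ → [eː] (rule 1).
All other segments surface unchanged.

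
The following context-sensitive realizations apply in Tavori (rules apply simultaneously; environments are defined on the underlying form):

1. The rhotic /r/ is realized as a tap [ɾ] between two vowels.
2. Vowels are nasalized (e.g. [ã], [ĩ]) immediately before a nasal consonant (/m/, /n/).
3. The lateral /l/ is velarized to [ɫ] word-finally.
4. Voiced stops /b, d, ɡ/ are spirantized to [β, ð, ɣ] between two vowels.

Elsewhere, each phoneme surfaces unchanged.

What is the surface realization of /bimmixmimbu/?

[bĩmmixmĩmbu]

/b/ (word-initial): rule 4 targets it, but not between two vowels → unchanged [b].
/i/ (between /b/ and /m/): before a nasal consonant, so rule 2 applies → [ĩ].
/m/ — not in any rule's target class → [m].
/m/ (between /m/ and /i/) is unaffected → [m].
/i/ (between /m/ and /x/) fails the environment for rule 2, so it stays [i].
/x/ (between /i/ and /m/): no rule targets it → [x].
/m/ stays [m].
/i/ meets the environment for rule 2 (before a nasal consonant) → [ĩ].
/m/ (between /i/ and /b/): no rule targets it → [m].
/b/ (between /m/ and /u/): rule 4 targets it, but not between two vowels → unchanged [b].
/u/ (word-final) fails the environment for rule 2, so it stays [u].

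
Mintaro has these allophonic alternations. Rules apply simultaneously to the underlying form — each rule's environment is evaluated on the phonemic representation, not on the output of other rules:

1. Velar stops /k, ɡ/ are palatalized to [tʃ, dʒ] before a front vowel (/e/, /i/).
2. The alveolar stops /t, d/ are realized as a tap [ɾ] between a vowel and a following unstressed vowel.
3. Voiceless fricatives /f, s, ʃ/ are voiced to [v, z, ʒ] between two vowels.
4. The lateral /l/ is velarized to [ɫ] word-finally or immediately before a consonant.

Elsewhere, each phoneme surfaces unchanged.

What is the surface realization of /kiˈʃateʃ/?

Rule 1 applies to /k/ (word-initial: before a front vowel) → [tʃ].
/i/ (between /k/ and /ʃ/): no rule targets it → [i].
/ʃ/ — between /i/ and /a/, between two vowels — surfaces as [ʒ] (rule 3).
/a/ (between /ʃ/ and /t/) is unaffected → [a].
/t/ — between /a/ and /e/, between a vowel and a following unstressed vowel — surfaces as [ɾ] (rule 2).
/e/ — not in any rule's target class → [e].
/ʃ/ — word-final; rule 3 does not apply here → [ʃ].

[tʃiˈʒaɾeʃ]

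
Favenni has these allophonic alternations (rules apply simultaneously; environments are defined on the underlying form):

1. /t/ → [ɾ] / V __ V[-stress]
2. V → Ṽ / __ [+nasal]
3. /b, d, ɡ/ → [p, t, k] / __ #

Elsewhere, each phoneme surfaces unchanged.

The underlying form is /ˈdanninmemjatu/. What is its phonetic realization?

/d/ (word-initial) fails the environment for rule 3, so it stays [d].
Rule 2 applies to /a/ (between /d/ and /n/: before a nasal consonant) → [ã].
/n/ (between /a/ and /n/): no rule targets it → [n].
/n/ — not in any rule's target class → [n].
/i/ — between /n/ and /n/, before a nasal consonant — surfaces as [ĩ] (rule 2).
/n/ (between /i/ and /m/): no rule targets it → [n].
/m/ (between /n/ and /e/): no rule targets it → [m].
Rule 2 applies to /e/ (between /m/ and /m/: before a nasal consonant) → [ẽ].
/m/ stays [m].
/j/ stays [j].
/a/ (between /j/ and /t/) is in the target of rule 2 but the environment (before a nasal consonant) is not met → [a].
/t/ (between /a/ and /u/): between a vowel and a following unstressed vowel, so rule 1 applies → [ɾ].
/u/ — word-final; rule 2 does not apply here → [u].

[ˈdãnnĩnmẽmjaɾu]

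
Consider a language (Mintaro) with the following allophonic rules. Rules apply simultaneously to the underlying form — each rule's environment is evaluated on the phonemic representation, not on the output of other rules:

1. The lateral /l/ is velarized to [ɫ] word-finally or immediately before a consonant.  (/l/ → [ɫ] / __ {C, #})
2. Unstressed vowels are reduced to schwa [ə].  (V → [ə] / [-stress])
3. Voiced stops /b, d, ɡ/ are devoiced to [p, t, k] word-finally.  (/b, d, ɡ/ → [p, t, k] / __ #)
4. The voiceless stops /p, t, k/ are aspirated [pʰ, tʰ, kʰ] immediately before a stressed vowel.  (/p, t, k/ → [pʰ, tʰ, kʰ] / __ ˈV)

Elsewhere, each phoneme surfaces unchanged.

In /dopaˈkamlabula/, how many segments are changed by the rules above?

Segments that undergo a rule: /o/ → [ə] (rule 2); /a/ → [ə] (rule 2); /k/ → [kʰ] (rule 4); /a/ → [ə] (rule 2); /u/ → [ə] (rule 2); /a/ → [ə] (rule 2).
All other segments surface unchanged.

6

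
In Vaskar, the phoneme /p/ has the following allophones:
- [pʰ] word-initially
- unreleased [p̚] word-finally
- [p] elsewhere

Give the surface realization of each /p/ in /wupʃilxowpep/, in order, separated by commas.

Occurrence 1 (position 3): no conditioning environment matches → elsewhere allophone [p].
Occurrence 2 (position 10): no conditioning environment matches → elsewhere allophone [p].
Occurrence 3 (position 12): word-finally → [p̚].

[p], [p], [p̚]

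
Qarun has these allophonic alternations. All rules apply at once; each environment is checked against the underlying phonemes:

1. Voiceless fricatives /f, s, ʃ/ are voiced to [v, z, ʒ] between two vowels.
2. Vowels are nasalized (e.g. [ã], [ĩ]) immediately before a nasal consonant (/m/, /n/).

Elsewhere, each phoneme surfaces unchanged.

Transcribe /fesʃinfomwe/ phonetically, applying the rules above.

[fesʃĩnfõmwe]

/f/ — word-initial; rule 1 does not apply here → [f].
/e/ (between /f/ and /s/) fails the environment for rule 2, so it stays [e].
/s/ (between /e/ and /ʃ/) fails the environment for rule 1, so it stays [s].
/ʃ/ (between /s/ and /i/) fails the environment for rule 1, so it stays [ʃ].
/i/ meets the environment for rule 2 (before a nasal consonant) → [ĩ].
/n/ stays [n].
/f/ — between /n/ and /o/; rule 1 does not apply here → [f].
/o/ meets the environment for rule 2 (before a nasal consonant) → [õ].
/m/ — not in any rule's target class → [m].
/w/ (between /m/ and /e/): no rule targets it → [w].
/e/ — word-final; rule 2 does not apply here → [e].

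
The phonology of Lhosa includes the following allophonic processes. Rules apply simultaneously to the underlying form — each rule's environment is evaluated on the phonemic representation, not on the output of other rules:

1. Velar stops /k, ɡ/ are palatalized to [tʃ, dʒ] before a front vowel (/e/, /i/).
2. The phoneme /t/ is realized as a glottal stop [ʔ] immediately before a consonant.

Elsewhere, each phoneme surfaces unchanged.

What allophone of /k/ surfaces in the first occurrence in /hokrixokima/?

[k]

/k/ (between /o/ and /r/) is in the target of rule 1 but the environment (before a front vowel) is not met → [k].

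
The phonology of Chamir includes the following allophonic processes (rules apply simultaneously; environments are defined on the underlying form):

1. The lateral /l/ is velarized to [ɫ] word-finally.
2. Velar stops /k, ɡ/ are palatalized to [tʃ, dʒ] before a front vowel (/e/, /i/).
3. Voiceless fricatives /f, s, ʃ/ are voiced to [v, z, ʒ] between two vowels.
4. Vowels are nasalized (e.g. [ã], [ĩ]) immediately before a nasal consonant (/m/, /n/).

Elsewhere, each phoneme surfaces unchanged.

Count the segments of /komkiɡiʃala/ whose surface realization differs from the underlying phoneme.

Segments that undergo a rule: /o/ → [õ] (rule 4); /k/ → [tʃ] (rule 2); /ɡ/ → [dʒ] (rule 2); /ʃ/ → [ʒ] (rule 3).
All other segments surface unchanged.

4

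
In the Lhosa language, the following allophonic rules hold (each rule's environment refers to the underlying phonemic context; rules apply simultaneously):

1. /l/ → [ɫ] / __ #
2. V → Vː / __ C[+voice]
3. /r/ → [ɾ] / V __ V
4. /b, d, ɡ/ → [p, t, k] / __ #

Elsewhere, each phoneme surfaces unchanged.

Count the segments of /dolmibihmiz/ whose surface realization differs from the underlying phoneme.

Segments that undergo a rule: /o/ → [oː] (rule 2); /i/ → [iː] (rule 2); /i/ → [iː] (rule 2).
All other segments surface unchanged.

3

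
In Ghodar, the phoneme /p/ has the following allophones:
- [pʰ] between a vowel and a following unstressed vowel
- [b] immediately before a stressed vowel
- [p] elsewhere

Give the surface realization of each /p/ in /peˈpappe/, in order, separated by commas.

[p], [b], [p], [p]

Occurrence 1 (position 1): no conditioning environment matches → elsewhere allophone [p].
Occurrence 2 (position 3): immediately before a stressed vowel → [b].
Occurrence 3 (position 5): no conditioning environment matches → elsewhere allophone [p].
Occurrence 4 (position 6): no conditioning environment matches → elsewhere allophone [p].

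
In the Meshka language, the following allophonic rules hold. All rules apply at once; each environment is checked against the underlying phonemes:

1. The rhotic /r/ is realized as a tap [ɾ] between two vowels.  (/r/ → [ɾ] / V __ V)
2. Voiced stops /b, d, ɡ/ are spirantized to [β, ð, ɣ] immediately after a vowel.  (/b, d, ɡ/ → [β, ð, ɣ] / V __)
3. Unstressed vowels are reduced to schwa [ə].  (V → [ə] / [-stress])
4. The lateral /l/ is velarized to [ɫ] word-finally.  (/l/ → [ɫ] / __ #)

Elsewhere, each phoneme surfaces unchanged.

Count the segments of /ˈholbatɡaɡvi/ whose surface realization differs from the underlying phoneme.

4

Segments that undergo a rule: /a/ → [ə] (rule 3); /a/ → [ə] (rule 3); /ɡ/ → [ɣ] (rule 2); /i/ → [ə] (rule 3).
All other segments surface unchanged.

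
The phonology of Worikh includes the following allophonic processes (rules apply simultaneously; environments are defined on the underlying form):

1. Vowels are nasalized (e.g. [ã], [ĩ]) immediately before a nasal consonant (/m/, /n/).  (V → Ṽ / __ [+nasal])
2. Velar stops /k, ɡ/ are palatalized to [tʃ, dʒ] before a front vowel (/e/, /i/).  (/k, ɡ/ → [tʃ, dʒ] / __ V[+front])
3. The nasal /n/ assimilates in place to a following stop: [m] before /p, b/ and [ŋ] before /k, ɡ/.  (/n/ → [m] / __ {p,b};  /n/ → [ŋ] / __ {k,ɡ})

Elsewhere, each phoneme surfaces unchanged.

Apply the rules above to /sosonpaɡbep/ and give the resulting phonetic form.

/s/ (word-initial) is unaffected → [s].
/o/ (between /s/ and /s/) fails the environment for rule 1, so it stays [o].
/s/ stays [s].
/o/ meets the environment for rule 1 (before a nasal consonant) → [õ].
Rule 3 applies to /n/ (between /o/ and /p/: before a labial or velar stop) → [m].
/p/ (between /n/ and /a/): no rule targets it → [p].
/a/ (between /p/ and /ɡ/) fails the environment for rule 1, so it stays [a].
/ɡ/ (between /a/ and /b/): rule 2 targets it, but not before a front vowel → unchanged [ɡ].
/b/ (between /ɡ/ and /e/): no rule targets it → [b].
/e/ (between /b/ and /p/) is in the target of rule 1 but the environment (before a nasal consonant) is not met → [e].
/p/ — not in any rule's target class → [p].

[sosõmpaɡbep]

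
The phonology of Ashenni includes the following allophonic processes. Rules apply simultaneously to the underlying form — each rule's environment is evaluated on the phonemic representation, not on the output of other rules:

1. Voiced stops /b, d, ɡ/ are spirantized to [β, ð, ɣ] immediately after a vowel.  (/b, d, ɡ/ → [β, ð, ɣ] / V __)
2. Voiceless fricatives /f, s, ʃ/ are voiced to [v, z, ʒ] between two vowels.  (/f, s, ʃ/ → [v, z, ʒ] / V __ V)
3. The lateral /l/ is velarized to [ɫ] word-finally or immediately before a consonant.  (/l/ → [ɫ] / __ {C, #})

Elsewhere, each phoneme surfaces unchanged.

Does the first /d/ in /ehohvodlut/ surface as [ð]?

Yes

/d/ — between /o/ and /l/, immediately after a vowel — surfaces as [ð] (rule 1).
The actual realization is [ð], which matches [ð].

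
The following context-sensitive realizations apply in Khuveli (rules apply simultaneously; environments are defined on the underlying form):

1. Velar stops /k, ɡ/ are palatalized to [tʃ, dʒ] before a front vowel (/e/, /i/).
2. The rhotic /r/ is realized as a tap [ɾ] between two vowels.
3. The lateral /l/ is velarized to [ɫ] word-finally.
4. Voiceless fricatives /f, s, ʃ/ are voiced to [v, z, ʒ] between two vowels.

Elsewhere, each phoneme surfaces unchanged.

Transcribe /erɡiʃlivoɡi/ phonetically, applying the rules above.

[erdʒiʃlivodʒi]

/e/ stays [e].
/r/ (between /e/ and /ɡ/): rule 2 targets it, but not between two vowels → unchanged [r].
/ɡ/ (between /r/ and /i/) occurs before a front vowel → [dʒ] by rule 1.
/i/ — not in any rule's target class → [i].
/ʃ/ (between /i/ and /l/) is in the target of rule 4 but the environment (between two vowels) is not met → [ʃ].
/l/ (between /ʃ/ and /i/) is in the target of rule 3 but the environment (word-finally) is not met → [l].
/i/ (between /l/ and /v/) is unaffected → [i].
/v/ (between /i/ and /o/) is unaffected → [v].
/o/ — not in any rule's target class → [o].
/ɡ/ meets the environment for rule 1 (before a front vowel) → [dʒ].
/i/ (word-final): no rule targets it → [i].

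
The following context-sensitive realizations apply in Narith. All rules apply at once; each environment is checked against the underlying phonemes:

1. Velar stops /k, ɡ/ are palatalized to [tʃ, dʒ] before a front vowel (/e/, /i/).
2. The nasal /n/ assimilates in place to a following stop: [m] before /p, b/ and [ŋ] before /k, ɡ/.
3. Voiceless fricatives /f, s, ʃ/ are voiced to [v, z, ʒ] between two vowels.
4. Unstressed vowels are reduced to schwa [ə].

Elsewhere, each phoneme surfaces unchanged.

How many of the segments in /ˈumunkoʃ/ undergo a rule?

3

Segments that undergo a rule: /u/ → [ə] (rule 4); /n/ → [ŋ] (rule 2); /o/ → [ə] (rule 4).
All other segments surface unchanged.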